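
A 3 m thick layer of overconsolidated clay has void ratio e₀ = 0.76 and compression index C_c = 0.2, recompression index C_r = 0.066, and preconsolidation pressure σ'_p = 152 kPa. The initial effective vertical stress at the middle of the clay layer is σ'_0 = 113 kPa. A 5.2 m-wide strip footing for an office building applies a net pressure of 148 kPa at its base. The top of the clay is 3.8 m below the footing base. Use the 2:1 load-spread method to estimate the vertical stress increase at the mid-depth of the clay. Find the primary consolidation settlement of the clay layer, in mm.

Mid-depth of clay below the footing base: z = 3.8 + 3/2 = 5.3 m.
Stress increase at mid-clay by the 2:1 spreading method:
Δσ = qB/(B+z) = 148×5.2/(5.2+5.3) = 73.295 kPa
Final effective stress: σ'_f = 113 + 73.295 = 186.3 kPa.
σ'_f = 186.3 > σ'_p = 152 kPa, so the stress path crosses the preconsolidation pressure — recompression up to σ'_p, then virgin compression beyond:
S_c = H/(1+e₀)·[C_r·log₁₀(σ'_p/σ'_0) + C_c·log₁₀(σ'_f/σ'_p)]
    = 3/1.76 × [0.066×log₁₀(152/113) + 0.2×log₁₀(186.3/152)]
    = 1.7045 × [0.0084985 + 0.017674] = 0.04461 m

S_c ≈ 44.6 mm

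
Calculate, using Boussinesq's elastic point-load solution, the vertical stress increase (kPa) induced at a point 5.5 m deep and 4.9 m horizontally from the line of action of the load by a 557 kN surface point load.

Boussinesq vertical stress below a point load on an elastic half-space:
Δσ_z = 3P/(2πz²) · [1 + (r/z)²]^(−5/2)
r/z = 4.9/5.5 = 0.89091; [1+(r/z)²]^(−5/2) = 0.23207.
Δσ_z = 3×557/(2π×5.5²) × 0.23207 = 8.7917 × 0.23207 = 2.04 kPa

Δσ_z ≈ 2.04 kPa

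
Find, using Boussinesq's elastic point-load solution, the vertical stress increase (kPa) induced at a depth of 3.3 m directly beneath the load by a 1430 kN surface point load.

Boussinesq vertical stress below a point load on an elastic half-space:
Δσ_z = 3P/(2πz²) · [1 + (r/z)²]^(−5/2)
r/z = 0/3.3 = 0; [1+(r/z)²]^(−5/2) = 1.
Δσ_z = 3×1430/(2π×3.3²) × 1 = 62.697 × 1 = 62.7 kPa

Δσ_z ≈ 62.7 kPa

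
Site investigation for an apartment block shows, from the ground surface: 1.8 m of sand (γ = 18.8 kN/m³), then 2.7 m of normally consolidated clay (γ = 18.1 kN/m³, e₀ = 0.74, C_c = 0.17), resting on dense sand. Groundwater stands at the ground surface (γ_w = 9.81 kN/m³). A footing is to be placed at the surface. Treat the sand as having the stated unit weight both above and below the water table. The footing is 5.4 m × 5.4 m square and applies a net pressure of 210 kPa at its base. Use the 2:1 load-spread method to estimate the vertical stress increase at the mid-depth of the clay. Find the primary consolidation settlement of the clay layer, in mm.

S_c ≈ 161 mm

Mid-depth of clay below the ground surface: z = 1.8 + 2.7/2 = 3.15 m.
Total vertical stress at mid-clay: σ_v = 18.8×1.8 + 18.1×1.35 = 58.275 kPa.
Pore pressure: u = 9.81×(3.15 − 0) = 30.902 kPa.
Initial effective stress: σ'_0 = σ_v − u = 58.275 − 30.902 = 27.373 kPa.
Stress increase at mid-clay by the 2:1 spreading method:
Δσ = qBL/((B+z)(L+z)) = 210×5.4×5.4/((5.4+3.15)(5.4+3.15)) = 83.767 kPa
Final effective stress: σ'_f = σ'_0 + Δσ = 27.373 + 83.767 = 111.14 kPa.
Normally consolidated clay, so the full stress increment lies on the virgin compression line:
S_c = C_c·H/(1+e₀)·log₁₀(σ'_f/σ'_0) = 0.17×2.7/(1+0.74)×log₁₀(111.14/27.373)
    = 0.26379 × 0.60855 = 0.1605 m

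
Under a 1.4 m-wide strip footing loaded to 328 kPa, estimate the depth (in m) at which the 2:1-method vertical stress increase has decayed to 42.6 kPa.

2:1 spreading — at depth z the loaded area has grown by z in each plan dimension:
qB/(B+z) = Δσ_z ⇒ z = qB/Δσ_z − B = 328×1.4/42.6 − 1.4 = 9.379 m

z ≈ 9.38 m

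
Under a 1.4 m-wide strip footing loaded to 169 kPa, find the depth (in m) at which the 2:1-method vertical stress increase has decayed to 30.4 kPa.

2:1 spreading — at depth z the loaded area has grown by z in each plan dimension:
qB/(B+z) = Δσ_z ⇒ z = qB/Δσ_z − B = 169×1.4/30.4 − 1.4 = 6.383 m

z ≈ 6.38 m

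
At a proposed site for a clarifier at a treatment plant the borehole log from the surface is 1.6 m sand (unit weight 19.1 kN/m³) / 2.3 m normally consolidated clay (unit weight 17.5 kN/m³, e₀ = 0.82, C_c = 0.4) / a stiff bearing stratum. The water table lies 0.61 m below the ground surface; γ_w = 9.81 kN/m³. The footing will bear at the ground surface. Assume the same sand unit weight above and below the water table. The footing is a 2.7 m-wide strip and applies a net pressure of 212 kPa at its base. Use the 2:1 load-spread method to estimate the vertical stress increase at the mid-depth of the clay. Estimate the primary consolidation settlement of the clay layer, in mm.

S_c ≈ 332 mm

Mid-depth of clay below the ground surface: z = 1.6 + 2.3/2 = 2.75 m.
Total vertical stress at mid-clay: σ_v = 19.1×1.6 + 17.5×1.15 = 50.685 kPa.
Pore pressure: u = 9.81×(2.75 − 0.61) = 20.993 kPa.
Initial effective stress: σ'_0 = σ_v − u = 50.685 − 20.993 = 29.692 kPa.
Stress increase at mid-clay by the 2:1 spreading method:
Δσ = qB/(B+z) = 212×2.7/(2.7+2.75) = 105.03 kPa
Final effective stress: σ'_f = σ'_0 + Δσ = 29.692 + 105.03 = 134.72 kPa.
Normally consolidated clay, so the full stress increment lies on the virgin compression line:
S_c = C_c·H/(1+e₀)·log₁₀(σ'_f/σ'_0) = 0.4×2.3/(1+0.82)×log₁₀(134.72/29.692)
    = 0.50549 × 0.65679 = 0.332 m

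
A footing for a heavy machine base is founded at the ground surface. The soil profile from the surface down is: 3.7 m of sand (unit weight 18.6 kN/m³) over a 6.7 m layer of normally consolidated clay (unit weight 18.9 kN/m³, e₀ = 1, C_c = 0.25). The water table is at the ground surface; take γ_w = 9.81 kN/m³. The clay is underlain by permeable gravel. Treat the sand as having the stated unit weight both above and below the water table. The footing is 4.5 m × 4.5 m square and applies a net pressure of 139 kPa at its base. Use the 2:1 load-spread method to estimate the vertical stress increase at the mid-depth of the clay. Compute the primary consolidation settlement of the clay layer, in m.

S_c ≈ 0.105 m

Mid-depth of clay below the ground surface: z = 3.7 + 6.7/2 = 7.05 m.
Total vertical stress at mid-clay: σ_v = 18.6×3.7 + 18.9×3.35 = 132.13 kPa.
Pore pressure: u = 9.81×(7.05 − 0) = 69.16 kPa.
Initial effective stress: σ'_0 = σ_v − u = 132.13 − 69.16 = 62.97 kPa.
Stress increase at mid-clay by the 2:1 spreading method:
Δσ = qBL/((B+z)(L+z)) = 139×4.5×4.5/((4.5+7.05)(4.5+7.05)) = 21.1 kPa
Final effective stress: σ'_f = σ'_0 + Δσ = 62.97 + 21.1 = 84.07 kPa.
Normally consolidated clay, so the full stress increment lies on the virgin compression line:
S_c = C_c·H/(1+e₀)·log₁₀(σ'_f/σ'_0) = 0.25×6.7/(1+1)×log₁₀(84.07/62.97)
    = 0.8375 × 0.12551 = 0.1051 m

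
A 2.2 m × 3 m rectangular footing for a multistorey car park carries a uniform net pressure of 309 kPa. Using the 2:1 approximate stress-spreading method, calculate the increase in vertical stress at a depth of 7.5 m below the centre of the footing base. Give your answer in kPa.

Δσ_z ≈ 20 kPa

By the 2:1 method the load spreads at 1 horizontal : 2 vertical, so at depth z the loaded area has grown by z in each plan dimension:
Δσ = qBL/((B+z)(L+z)) = 309×2.2×3/((2.2+7.5)(3+7.5)) = 20.024 kPa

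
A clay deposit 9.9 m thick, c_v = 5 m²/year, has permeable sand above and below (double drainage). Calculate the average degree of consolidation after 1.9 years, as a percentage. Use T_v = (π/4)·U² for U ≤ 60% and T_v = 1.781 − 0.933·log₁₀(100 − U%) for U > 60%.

Drainage path length: H_d = H/2 = 4.95 m (double drainage).
T_v = c_v·t/H_d² = 5×1.9/4.95² = 0.38772.
T_v = 0.38772 corresponds to the U > 60% branch:
U = 1 − 10^((1.781 − T_v)/0.933)/100 = 0.6886

U ≈ 68.9 %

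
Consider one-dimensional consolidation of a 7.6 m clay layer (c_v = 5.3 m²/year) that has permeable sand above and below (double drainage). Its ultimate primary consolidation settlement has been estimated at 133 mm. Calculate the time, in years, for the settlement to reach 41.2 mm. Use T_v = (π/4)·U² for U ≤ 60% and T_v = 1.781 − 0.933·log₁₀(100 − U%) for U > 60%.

Drainage path length: H_d = H/2 = 3.8 m (double drainage).
U = S(t)/S_ult = 41.2/133 = 0.3098.
U ≤ 60%: T_v = (π/4)·U² = (π/4)×0.30977² = 0.075367.
t = T_v·H_d²/c_v = 0.075367×3.8²/5.3 = 0.2053 years.

t ≈ 0.205 years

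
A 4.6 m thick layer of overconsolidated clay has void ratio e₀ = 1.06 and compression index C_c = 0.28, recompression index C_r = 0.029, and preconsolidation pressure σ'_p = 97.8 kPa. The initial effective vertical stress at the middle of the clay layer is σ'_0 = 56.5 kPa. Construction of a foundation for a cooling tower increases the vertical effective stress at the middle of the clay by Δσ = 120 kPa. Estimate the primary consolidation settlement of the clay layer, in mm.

Final effective stress: σ'_f = 56.5 + 120 = 176.5 kPa.
σ'_f = 176.5 > σ'_p = 97.8 kPa, so the stress path crosses the preconsolidation pressure — recompression up to σ'_p, then virgin compression beyond:
S_c = H/(1+e₀)·[C_r·log₁₀(σ'_p/σ'_0) + C_c·log₁₀(σ'_f/σ'_p)]
    = 4.6/2.06 × [0.029×log₁₀(97.8/56.5) + 0.28×log₁₀(176.5/97.8)]
    = 2.233 × [0.0069104 + 0.071794] = 0.1757 m

S_c ≈ 176 mm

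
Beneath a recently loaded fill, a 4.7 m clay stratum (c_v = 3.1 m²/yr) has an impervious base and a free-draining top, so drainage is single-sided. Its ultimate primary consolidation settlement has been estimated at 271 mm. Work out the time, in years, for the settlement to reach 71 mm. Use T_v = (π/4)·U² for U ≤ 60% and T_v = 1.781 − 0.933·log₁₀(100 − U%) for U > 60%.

Drainage path length: H_d = H = 4.7 m (single drainage).
U = S(t)/S_ult = 71/271 = 0.262.
U ≤ 60%: T_v = (π/4)·U² = (π/4)×0.26199² = 0.05391.
t = T_v·H_d²/c_v = 0.05391×4.7²/3.1 = 0.3842 years.

t ≈ 0.384 years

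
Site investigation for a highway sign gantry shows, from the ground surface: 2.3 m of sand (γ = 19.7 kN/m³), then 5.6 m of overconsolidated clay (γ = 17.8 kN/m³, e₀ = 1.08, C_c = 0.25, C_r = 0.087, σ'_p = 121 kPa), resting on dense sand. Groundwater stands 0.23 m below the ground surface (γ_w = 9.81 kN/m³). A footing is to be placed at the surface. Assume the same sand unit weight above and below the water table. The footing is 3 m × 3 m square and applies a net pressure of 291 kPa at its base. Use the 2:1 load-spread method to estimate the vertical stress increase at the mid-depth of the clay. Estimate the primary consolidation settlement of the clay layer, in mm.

S_c ≈ 62.2 mm

Mid-depth of clay below the ground surface: z = 2.3 + 5.6/2 = 5.1 m.
Total vertical stress at mid-clay: σ_v = 19.7×2.3 + 17.8×2.8 = 95.15 kPa.
Pore pressure: u = 9.81×(5.1 − 0.23) = 47.775 kPa.
Initial effective stress: σ'_0 = σ_v − u = 95.15 − 47.775 = 47.375 kPa.
Stress increase at mid-clay by the 2:1 spreading method:
Δσ = qBL/((B+z)(L+z)) = 291×3×3/((3+5.1)(3+5.1)) = 39.918 kPa
Final effective stress: σ'_f = 47.375 + 39.918 = 87.293 kPa.
σ'_f = 87.293 ≤ σ'_p = 121 kPa, so the clay remains overconsolidated and only the recompression index applies:
S_c = C_r·H/(1+e₀)·log₁₀(σ'_f/σ'_0) = 0.087×5.6/2.08×log₁₀(87.293/47.375)
    = 0.23423 × 0.26543 = 0.06217 m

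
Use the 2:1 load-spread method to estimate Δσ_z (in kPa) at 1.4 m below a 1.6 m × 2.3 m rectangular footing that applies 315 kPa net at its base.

Δσ_z ≈ 104 kPa

By the 2:1 method the load spreads at 1 horizontal : 2 vertical, so at depth z the loaded area has grown by z in each plan dimension:
Δσ = qBL/((B+z)(L+z)) = 315×1.6×2.3/((1.6+1.4)(2.3+1.4)) = 104.43 kPa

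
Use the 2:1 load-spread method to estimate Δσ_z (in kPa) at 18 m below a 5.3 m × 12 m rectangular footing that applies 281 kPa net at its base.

Δσ_z ≈ 25.6 kPa

By the 2:1 method the load spreads at 1 horizontal : 2 vertical, so at depth z the loaded area has grown by z in each plan dimension:
Δσ = qBL/((B+z)(L+z)) = 281×5.3×12/((5.3+18)(12+18)) = 25.567 kPa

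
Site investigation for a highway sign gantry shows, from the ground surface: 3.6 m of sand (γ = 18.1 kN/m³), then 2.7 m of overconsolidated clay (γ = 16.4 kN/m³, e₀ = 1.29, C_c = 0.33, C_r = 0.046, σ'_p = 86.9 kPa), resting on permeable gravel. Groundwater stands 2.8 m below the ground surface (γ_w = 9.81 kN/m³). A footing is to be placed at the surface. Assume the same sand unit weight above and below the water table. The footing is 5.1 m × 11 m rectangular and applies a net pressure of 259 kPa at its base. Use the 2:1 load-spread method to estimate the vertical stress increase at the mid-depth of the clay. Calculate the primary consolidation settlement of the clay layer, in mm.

S_c ≈ 106 mm

Mid-depth of clay below the ground surface: z = 3.6 + 2.7/2 = 4.95 m.
Total vertical stress at mid-clay: σ_v = 18.1×3.6 + 16.4×1.35 = 87.3 kPa.
Pore pressure: u = 9.81×(4.95 − 2.8) = 21.091 kPa.
Initial effective stress: σ'_0 = σ_v − u = 87.3 − 21.091 = 66.209 kPa.
Stress increase at mid-clay by the 2:1 spreading method:
Δσ = qBL/((B+z)(L+z)) = 259×5.1×11/((5.1+4.95)(11+4.95)) = 90.643 kPa
Final effective stress: σ'_f = 66.209 + 90.643 = 156.85 kPa.
σ'_f = 156.85 > σ'_p = 86.9 kPa, so the stress path crosses the preconsolidation pressure — recompression up to σ'_p, then virgin compression beyond:
S_c = H/(1+e₀)·[C_r·log₁₀(σ'_p/σ'_0) + C_c·log₁₀(σ'_f/σ'_p)]
    = 2.7/2.29 × [0.046×log₁₀(86.9/66.209) + 0.33×log₁₀(156.85/86.9)]
    = 1.179 × [0.0054327 + 0.084633] = 0.1062 m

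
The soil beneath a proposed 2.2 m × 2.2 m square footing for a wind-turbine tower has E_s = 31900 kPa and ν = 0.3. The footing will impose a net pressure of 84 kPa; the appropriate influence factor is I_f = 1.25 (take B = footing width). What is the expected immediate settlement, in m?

S_e ≈ 0.00659 m

Immediate (elastic) settlement: S_e = q·B·(1−ν²)/E_s · I_f.
S_e = 84 × 2.2 × (1 − 0.3²) / 31900 × 1.25
    = 84 × 2.2 × 0.91 / 31900 × 1.25
    = 0.00659 m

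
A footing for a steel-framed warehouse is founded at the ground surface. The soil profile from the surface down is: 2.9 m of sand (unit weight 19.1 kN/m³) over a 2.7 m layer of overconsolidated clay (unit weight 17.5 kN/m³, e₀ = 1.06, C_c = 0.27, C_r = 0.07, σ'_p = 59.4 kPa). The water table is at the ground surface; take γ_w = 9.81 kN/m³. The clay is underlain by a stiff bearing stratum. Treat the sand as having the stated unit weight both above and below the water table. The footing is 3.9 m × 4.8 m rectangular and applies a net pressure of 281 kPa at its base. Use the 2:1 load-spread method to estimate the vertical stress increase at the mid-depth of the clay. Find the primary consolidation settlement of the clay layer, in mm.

Mid-depth of clay below the ground surface: z = 2.9 + 2.7/2 = 4.25 m.
Total vertical stress at mid-clay: σ_v = 19.1×2.9 + 17.5×1.35 = 79.015 kPa.
Pore pressure: u = 9.81×(4.25 − 0) = 41.693 kPa.
Initial effective stress: σ'_0 = σ_v − u = 79.015 − 41.693 = 37.322 kPa.
Stress increase at mid-clay by the 2:1 spreading method:
Δσ = qBL/((B+z)(L+z)) = 281×3.9×4.8/((3.9+4.25)(4.8+4.25)) = 71.319 kPa
Final effective stress: σ'_f = 37.322 + 71.319 = 108.64 kPa.
σ'_f = 108.64 > σ'_p = 59.4 kPa, so the stress path crosses the preconsolidation pressure — recompression up to σ'_p, then virgin compression beyond:
S_c = H/(1+e₀)·[C_r·log₁₀(σ'_p/σ'_0) + C_c·log₁₀(σ'_f/σ'_p)]
    = 2.7/2.06 × [0.07×log₁₀(59.4/37.322) + 0.27×log₁₀(108.64/59.4)]
    = 1.3107 × [0.014128 + 0.070795] = 0.1113 m

S_c ≈ 111 mm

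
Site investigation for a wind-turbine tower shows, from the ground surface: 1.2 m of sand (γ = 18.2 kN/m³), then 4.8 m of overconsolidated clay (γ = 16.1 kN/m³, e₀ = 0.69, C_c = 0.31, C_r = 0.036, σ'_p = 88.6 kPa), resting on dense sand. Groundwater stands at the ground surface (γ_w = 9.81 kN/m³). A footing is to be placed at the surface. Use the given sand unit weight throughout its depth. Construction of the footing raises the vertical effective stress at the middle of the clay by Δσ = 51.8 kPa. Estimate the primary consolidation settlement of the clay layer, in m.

Mid-depth of clay below the ground surface: z = 1.2 + 4.8/2 = 3.6 m.
Total vertical stress at mid-clay: σ_v = 18.2×1.2 + 16.1×2.4 = 60.48 kPa.
Pore pressure: u = 9.81×(3.6 − 0) = 35.316 kPa.
Initial effective stress: σ'_0 = σ_v − u = 60.48 − 35.316 = 25.164 kPa.
Final effective stress: σ'_f = 25.164 + 51.8 = 76.964 kPa.
σ'_f = 76.964 ≤ σ'_p = 88.6 kPa, so the clay remains overconsolidated and only the recompression index applies:
S_c = C_r·H/(1+e₀)·log₁₀(σ'_f/σ'_0) = 0.036×4.8/1.69×log₁₀(76.964/25.164)
    = 0.10225 × 0.48551 = 0.04964 m

S_c ≈ 0.0496 m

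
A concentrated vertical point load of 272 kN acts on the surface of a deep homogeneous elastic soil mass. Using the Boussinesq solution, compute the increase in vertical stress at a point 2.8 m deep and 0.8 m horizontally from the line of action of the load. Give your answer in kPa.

Boussinesq vertical stress below a point load on an elastic half-space:
Δσ_z = 3P/(2πz²) · [1 + (r/z)²]^(−5/2)
r/z = 0.8/2.8 = 0.28571; [1+(r/z)²]^(−5/2) = 0.82187.
Δσ_z = 3×272/(2π×2.8²) × 0.82187 = 16.565 × 0.82187 = 13.61 kPa

Δσ_z ≈ 13.6 kPa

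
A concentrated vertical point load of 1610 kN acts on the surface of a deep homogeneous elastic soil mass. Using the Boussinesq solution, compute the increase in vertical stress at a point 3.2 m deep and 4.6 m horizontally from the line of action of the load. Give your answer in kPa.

Δσ_z ≈ 4.56 kPa

Boussinesq vertical stress below a point load on an elastic half-space:
Δσ_z = 3P/(2πz²) · [1 + (r/z)²]^(−5/2)
r/z = 4.6/3.2 = 1.4375; [1+(r/z)²]^(−5/2) = 0.060733.
Δσ_z = 3×1610/(2π×3.2²) × 0.060733 = 75.07 × 0.060733 = 4.559 kPa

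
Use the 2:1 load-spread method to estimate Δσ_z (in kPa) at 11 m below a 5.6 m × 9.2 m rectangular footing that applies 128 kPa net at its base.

By the 2:1 method the load spreads at 1 horizontal : 2 vertical, so at depth z the loaded area has grown by z in each plan dimension:
Δσ = qBL/((B+z)(L+z)) = 128×5.6×9.2/((5.6+11)(9.2+11)) = 19.666 kPa

Δσ_z ≈ 19.7 kPa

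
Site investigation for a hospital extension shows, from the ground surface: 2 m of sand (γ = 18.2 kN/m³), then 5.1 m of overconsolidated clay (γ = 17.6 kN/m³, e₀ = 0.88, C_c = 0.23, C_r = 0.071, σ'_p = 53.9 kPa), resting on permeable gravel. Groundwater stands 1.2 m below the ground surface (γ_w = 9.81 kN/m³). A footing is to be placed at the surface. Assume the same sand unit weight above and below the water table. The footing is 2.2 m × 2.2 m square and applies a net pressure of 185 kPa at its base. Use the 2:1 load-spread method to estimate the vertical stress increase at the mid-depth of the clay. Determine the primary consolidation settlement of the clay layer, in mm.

S_c ≈ 72.2 mm

Mid-depth of clay below the ground surface: z = 2 + 5.1/2 = 4.55 m.
Total vertical stress at mid-clay: σ_v = 18.2×2 + 17.6×2.55 = 81.28 kPa.
Pore pressure: u = 9.81×(4.55 − 1.2) = 32.864 kPa.
Initial effective stress: σ'_0 = σ_v − u = 81.28 − 32.864 = 48.416 kPa.
Stress increase at mid-clay by the 2:1 spreading method:
Δσ = qBL/((B+z)(L+z)) = 185×2.2×2.2/((2.2+4.55)(2.2+4.55)) = 19.652 kPa
Final effective stress: σ'_f = 48.416 + 19.652 = 68.068 kPa.
σ'_f = 68.068 > σ'_p = 53.9 kPa, so the stress path crosses the preconsolidation pressure — recompression up to σ'_p, then virgin compression beyond:
S_c = H/(1+e₀)·[C_r·log₁₀(σ'_p/σ'_0) + C_c·log₁₀(σ'_f/σ'_p)]
    = 5.1/1.88 × [0.071×log₁₀(53.9/48.416) + 0.23×log₁₀(68.068/53.9)]
    = 2.7128 × [0.0033086 + 0.023311] = 0.07221 m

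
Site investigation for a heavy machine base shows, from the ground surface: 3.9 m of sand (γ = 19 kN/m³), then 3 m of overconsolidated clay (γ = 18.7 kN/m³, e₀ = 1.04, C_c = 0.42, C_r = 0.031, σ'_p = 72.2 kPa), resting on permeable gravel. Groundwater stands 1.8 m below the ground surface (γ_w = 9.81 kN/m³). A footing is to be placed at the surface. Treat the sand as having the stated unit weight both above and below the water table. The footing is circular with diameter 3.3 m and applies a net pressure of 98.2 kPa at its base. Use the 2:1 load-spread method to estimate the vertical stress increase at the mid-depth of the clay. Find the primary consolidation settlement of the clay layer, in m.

Mid-depth of clay below the ground surface: z = 3.9 + 3/2 = 5.4 m.
Total vertical stress at mid-clay: σ_v = 19×3.9 + 18.7×1.5 = 102.15 kPa.
Pore pressure: u = 9.81×(5.4 − 1.8) = 35.316 kPa.
Initial effective stress: σ'_0 = σ_v − u = 102.15 − 35.316 = 66.834 kPa.
Stress increase at mid-clay by the 2:1 spreading method:
Δσ ≈ qD²/(D+z)² = 98.2×3.3²/(3.3+5.4)² = 14.129 kPa
Final effective stress: σ'_f = 66.834 + 14.129 = 80.963 kPa.
σ'_f = 80.963 > σ'_p = 72.2 kPa, so the stress path crosses the preconsolidation pressure — recompression up to σ'_p, then virgin compression beyond:
S_c = H/(1+e₀)·[C_r·log₁₀(σ'_p/σ'_0) + C_c·log₁₀(σ'_f/σ'_p)]
    = 3/2.04 × [0.031×log₁₀(72.2/66.834) + 0.42×log₁₀(80.963/72.2)]
    = 1.4706 × [0.0010397 + 0.020895] = 0.03226 m

S_c ≈ 0.0323 m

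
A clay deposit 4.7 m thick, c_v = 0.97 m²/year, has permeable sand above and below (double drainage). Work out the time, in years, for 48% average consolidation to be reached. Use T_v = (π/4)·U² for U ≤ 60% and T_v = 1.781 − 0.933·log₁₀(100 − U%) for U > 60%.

Drainage path length: H_d = H/2 = 2.35 m (double drainage).
U ≤ 60%: T_v = (π/4)·U² = (π/4)×0.48² = 0.18096.
t = T_v·H_d²/c_v = 0.18096×2.35²/0.97 = 1.03 years.

t ≈ 1.03 years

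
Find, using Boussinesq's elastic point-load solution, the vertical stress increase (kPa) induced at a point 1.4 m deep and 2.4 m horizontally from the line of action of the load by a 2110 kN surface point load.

Boussinesq vertical stress below a point load on an elastic half-space:
Δσ_z = 3P/(2πz²) · [1 + (r/z)²]^(−5/2)
r/z = 2.4/1.4 = 1.7143; [1+(r/z)²]^(−5/2) = 0.032479.
Δσ_z = 3×2110/(2π×1.4²) × 0.032479 = 514.01 × 0.032479 = 16.69 kPa

Δσ_z ≈ 16.7 kPa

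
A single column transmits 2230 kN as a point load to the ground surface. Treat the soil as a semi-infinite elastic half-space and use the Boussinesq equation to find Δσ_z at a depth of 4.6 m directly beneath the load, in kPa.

Boussinesq vertical stress below a point load on an elastic half-space:
Δσ_z = 3P/(2πz²) · [1 + (r/z)²]^(−5/2)
r/z = 0/4.6 = 0; [1+(r/z)²]^(−5/2) = 1.
Δσ_z = 3×2230/(2π×4.6²) × 1 = 50.319 × 1 = 50.32 kPa

Δσ_z ≈ 50.3 kPa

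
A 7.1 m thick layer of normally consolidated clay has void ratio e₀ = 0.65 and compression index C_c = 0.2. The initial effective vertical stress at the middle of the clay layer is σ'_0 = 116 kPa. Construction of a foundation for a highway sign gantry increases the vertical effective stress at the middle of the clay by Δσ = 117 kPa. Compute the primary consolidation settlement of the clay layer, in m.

S_c ≈ 0.261 m

Final effective stress: σ'_f = σ'_0 + Δσ = 116 + 117 = 233 kPa.
Normally consolidated clay, so the full stress increment lies on the virgin compression line:
S_c = C_c·H/(1+e₀)·log₁₀(σ'_f/σ'_0) = 0.2×7.1/(1+0.65)×log₁₀(233/116)
    = 0.86061 × 0.3029 = 0.2607 m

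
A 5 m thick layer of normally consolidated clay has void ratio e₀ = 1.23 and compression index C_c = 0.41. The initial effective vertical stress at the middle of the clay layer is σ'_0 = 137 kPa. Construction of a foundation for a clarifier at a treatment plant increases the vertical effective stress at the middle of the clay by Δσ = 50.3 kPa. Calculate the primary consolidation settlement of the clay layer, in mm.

S_c ≈ 125 mm

Final effective stress: σ'_f = σ'_0 + Δσ = 137 + 50.3 = 187.3 kPa.
Normally consolidated clay, so the full stress increment lies on the virgin compression line:
S_c = C_c·H/(1+e₀)·log₁₀(σ'_f/σ'_0) = 0.41×5/(1+1.23)×log₁₀(187.3/137)
    = 0.91928 × 0.13582 = 0.1249 m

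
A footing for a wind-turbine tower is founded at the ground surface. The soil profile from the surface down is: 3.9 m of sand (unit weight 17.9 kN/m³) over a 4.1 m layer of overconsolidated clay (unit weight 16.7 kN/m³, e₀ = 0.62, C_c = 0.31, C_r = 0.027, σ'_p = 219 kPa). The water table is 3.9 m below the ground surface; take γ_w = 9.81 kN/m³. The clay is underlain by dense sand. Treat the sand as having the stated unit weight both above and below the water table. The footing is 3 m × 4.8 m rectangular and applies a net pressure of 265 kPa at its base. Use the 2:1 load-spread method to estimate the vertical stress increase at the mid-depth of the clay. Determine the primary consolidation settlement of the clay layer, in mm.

S_c ≈ 11.5 mm

Mid-depth of clay below the ground surface: z = 3.9 + 4.1/2 = 5.95 m.
Total vertical stress at mid-clay: σ_v = 17.9×3.9 + 16.7×2.05 = 104.04 kPa.
Pore pressure: u = 9.81×(5.95 − 3.9) = 20.11 kPa.
Initial effective stress: σ'_0 = σ_v − u = 104.04 − 20.11 = 83.93 kPa.
Stress increase at mid-clay by the 2:1 spreading method:
Δσ = qBL/((B+z)(L+z)) = 265×3×4.8/((3+5.95)(4.8+5.95)) = 39.662 kPa
Final effective stress: σ'_f = 83.93 + 39.662 = 123.59 kPa.
σ'_f = 123.59 ≤ σ'_p = 219 kPa, so the clay remains overconsolidated and only the recompression index applies:
S_c = C_r·H/(1+e₀)·log₁₀(σ'_f/σ'_0) = 0.027×4.1/1.62×log₁₀(123.59/83.93)
    = 0.068334 × 0.16807 = 0.01148 m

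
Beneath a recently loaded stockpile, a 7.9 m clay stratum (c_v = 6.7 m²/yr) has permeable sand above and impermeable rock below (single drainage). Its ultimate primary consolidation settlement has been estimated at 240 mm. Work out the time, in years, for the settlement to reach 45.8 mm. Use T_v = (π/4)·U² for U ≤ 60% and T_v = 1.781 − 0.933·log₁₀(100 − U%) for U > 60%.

Drainage path length: H_d = H = 7.9 m (single drainage).
U = S(t)/S_ult = 45.8/240 = 0.1908.
U ≤ 60%: T_v = (π/4)·U² = (π/4)×0.19083² = 0.028602.
t = T_v·H_d²/c_v = 0.028602×7.9²/6.7 = 0.2664 years.

t ≈ 0.266 years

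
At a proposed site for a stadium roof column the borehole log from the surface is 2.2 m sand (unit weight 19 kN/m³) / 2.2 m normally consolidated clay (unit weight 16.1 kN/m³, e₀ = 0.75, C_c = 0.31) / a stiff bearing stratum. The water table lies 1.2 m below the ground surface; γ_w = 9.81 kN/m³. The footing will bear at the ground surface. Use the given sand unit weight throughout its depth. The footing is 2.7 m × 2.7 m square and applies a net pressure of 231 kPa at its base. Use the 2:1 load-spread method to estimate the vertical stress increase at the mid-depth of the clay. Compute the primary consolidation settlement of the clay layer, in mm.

S_c ≈ 134 mm

Mid-depth of clay below the ground surface: z = 2.2 + 2.2/2 = 3.3 m.
Total vertical stress at mid-clay: σ_v = 19×2.2 + 16.1×1.1 = 59.51 kPa.
Pore pressure: u = 9.81×(3.3 − 1.2) = 20.601 kPa.
Initial effective stress: σ'_0 = σ_v − u = 59.51 − 20.601 = 38.909 kPa.
Stress increase at mid-clay by the 2:1 spreading method:
Δσ = qBL/((B+z)(L+z)) = 231×2.7×2.7/((2.7+3.3)(2.7+3.3)) = 46.778 kPa
Final effective stress: σ'_f = σ'_0 + Δσ = 38.909 + 46.778 = 85.687 kPa.
Normally consolidated clay, so the full stress increment lies on the virgin compression line:
S_c = C_c·H/(1+e₀)·log₁₀(σ'_f/σ'_0) = 0.31×2.2/(1+0.75)×log₁₀(85.687/38.909)
    = 0.38971 × 0.34286 = 0.1336 m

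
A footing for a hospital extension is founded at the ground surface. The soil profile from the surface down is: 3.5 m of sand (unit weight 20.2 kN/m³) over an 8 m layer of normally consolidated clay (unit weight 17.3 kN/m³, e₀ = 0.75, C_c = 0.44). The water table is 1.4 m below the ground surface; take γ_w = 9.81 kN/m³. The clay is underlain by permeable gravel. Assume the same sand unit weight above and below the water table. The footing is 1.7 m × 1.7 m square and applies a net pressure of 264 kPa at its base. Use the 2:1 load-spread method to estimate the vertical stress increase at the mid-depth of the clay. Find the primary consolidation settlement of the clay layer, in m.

Mid-depth of clay below the ground surface: z = 3.5 + 8/2 = 7.5 m.
Total vertical stress at mid-clay: σ_v = 20.2×3.5 + 17.3×4 = 139.9 kPa.
Pore pressure: u = 9.81×(7.5 − 1.4) = 59.841 kPa.
Initial effective stress: σ'_0 = σ_v − u = 139.9 − 59.841 = 80.059 kPa.
Stress increase at mid-clay by the 2:1 spreading method:
Δσ = qBL/((B+z)(L+z)) = 264×1.7×1.7/((1.7+7.5)(1.7+7.5)) = 9.0142 kPa
Final effective stress: σ'_f = σ'_0 + Δσ = 80.059 + 9.0142 = 89.073 kPa.
Normally consolidated clay, so the full stress increment lies on the virgin compression line:
S_c = C_c·H/(1+e₀)·log₁₀(σ'_f/σ'_0) = 0.44×8/(1+0.75)×log₁₀(89.073/80.059)
    = 2.0114 × 0.046336 = 0.0932 m

S_c ≈ 0.0932 m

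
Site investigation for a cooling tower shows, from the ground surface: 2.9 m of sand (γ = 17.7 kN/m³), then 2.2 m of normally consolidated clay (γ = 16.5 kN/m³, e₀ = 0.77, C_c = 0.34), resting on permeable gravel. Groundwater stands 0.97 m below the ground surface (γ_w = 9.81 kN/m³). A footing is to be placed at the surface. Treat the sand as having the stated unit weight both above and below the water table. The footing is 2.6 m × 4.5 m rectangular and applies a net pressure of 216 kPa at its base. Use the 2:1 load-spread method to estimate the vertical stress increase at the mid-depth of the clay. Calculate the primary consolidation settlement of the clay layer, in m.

S_c ≈ 0.139 m

Mid-depth of clay below the ground surface: z = 2.9 + 2.2/2 = 4 m.
Total vertical stress at mid-clay: σ_v = 17.7×2.9 + 16.5×1.1 = 69.48 kPa.
Pore pressure: u = 9.81×(4 − 0.97) = 29.724 kPa.
Initial effective stress: σ'_0 = σ_v − u = 69.48 − 29.724 = 39.756 kPa.
Stress increase at mid-clay by the 2:1 spreading method:
Δσ = qBL/((B+z)(L+z)) = 216×2.6×4.5/((2.6+4)(4.5+4)) = 45.048 kPa
Final effective stress: σ'_f = σ'_0 + Δσ = 39.756 + 45.048 = 84.804 kPa.
Normally consolidated clay, so the full stress increment lies on the virgin compression line:
S_c = C_c·H/(1+e₀)·log₁₀(σ'_f/σ'_0) = 0.34×2.2/(1+0.77)×log₁₀(84.804/39.756)
    = 0.4226 × 0.32901 = 0.139 m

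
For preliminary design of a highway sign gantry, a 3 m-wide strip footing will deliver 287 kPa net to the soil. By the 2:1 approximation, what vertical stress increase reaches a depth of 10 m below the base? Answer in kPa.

By the 2:1 method the load spreads at 1 horizontal : 2 vertical, so at depth z the loaded area has grown by z in each plan dimension:
Δσ = qB/(B+z) = 287×3/(3+10) = 66.231 kPa

Δσ_z ≈ 66.2 kPa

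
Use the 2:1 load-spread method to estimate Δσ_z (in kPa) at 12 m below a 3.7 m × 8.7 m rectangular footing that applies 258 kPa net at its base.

Δσ_z ≈ 25.6 kPa

By the 2:1 method the load spreads at 1 horizontal : 2 vertical, so at depth z the loaded area has grown by z in each plan dimension:
Δσ = qBL/((B+z)(L+z)) = 258×3.7×8.7/((3.7+12)(8.7+12)) = 25.555 kPa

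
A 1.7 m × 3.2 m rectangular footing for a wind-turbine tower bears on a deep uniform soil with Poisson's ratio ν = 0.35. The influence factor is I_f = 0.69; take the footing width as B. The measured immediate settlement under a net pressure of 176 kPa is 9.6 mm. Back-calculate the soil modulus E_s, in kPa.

S_e = q·B·(1−ν²)/E_s · I_f  ⇒  E_s = q·B·(1−ν²)·I_f / S_e.
E_s = 176 × 1.7 × 0.8775 × 0.69 / 0.0096 = 18870 kPa

E_s ≈ 18900 kPa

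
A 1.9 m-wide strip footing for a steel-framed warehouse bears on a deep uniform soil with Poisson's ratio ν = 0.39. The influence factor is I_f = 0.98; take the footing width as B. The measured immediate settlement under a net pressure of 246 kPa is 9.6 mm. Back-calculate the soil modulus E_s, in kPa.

S_e = q·B·(1−ν²)/E_s · I_f  ⇒  E_s = q·B·(1−ν²)·I_f / S_e.
E_s = 246 × 1.9 × 0.8479 × 0.98 / 0.0096 = 40460 kPa

E_s ≈ 40500 kPa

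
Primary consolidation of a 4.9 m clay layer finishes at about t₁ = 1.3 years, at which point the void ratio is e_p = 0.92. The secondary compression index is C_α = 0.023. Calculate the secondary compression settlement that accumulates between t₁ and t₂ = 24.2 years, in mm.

S_s ≈ 74.5 mm

Secondary compression: S_s = C_α·H/(1+e_p)·log₁₀(t₂/t₁)
S_s = 0.023×4.9/(1+0.92)×log₁₀(24.2/1.3)
    = 0.0587 × 1.27 = 0.07454 m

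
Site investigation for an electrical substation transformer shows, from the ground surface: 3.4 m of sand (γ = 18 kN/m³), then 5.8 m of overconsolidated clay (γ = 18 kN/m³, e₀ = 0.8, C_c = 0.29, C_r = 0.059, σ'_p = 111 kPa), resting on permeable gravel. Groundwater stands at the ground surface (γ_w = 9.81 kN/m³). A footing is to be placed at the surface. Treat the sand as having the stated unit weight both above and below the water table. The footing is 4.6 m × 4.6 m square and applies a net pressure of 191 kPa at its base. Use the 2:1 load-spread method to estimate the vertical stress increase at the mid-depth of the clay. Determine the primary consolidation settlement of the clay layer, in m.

Mid-depth of clay below the ground surface: z = 3.4 + 5.8/2 = 6.3 m.
Total vertical stress at mid-clay: σ_v = 18×3.4 + 18×2.9 = 113.4 kPa.
Pore pressure: u = 9.81×(6.3 − 0) = 61.803 kPa.
Initial effective stress: σ'_0 = σ_v − u = 113.4 − 61.803 = 51.597 kPa.
Stress increase at mid-clay by the 2:1 spreading method:
Δσ = qBL/((B+z)(L+z)) = 191×4.6×4.6/((4.6+6.3)(4.6+6.3)) = 34.017 kPa
Final effective stress: σ'_f = 51.597 + 34.017 = 85.614 kPa.
σ'_f = 85.614 ≤ σ'_p = 111 kPa, so the clay remains overconsolidated and only the recompression index applies:
S_c = C_r·H/(1+e₀)·log₁₀(σ'_f/σ'_0) = 0.059×5.8/1.8×log₁₀(85.614/51.597)
    = 0.19011 × 0.21992 = 0.04181 m

S_c ≈ 0.0418 m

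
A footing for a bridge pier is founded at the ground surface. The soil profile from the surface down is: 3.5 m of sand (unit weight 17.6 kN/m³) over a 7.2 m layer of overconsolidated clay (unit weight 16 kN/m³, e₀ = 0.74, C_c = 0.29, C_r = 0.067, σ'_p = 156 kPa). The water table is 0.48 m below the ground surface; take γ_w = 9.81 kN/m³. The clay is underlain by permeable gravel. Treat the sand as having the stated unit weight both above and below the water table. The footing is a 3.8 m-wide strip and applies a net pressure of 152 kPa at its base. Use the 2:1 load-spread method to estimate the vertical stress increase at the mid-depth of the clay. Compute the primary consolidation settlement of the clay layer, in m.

Mid-depth of clay below the ground surface: z = 3.5 + 7.2/2 = 7.1 m.
Total vertical stress at mid-clay: σ_v = 17.6×3.5 + 16×3.6 = 119.2 kPa.
Pore pressure: u = 9.81×(7.1 − 0.48) = 64.942 kPa.
Initial effective stress: σ'_0 = σ_v − u = 119.2 − 64.942 = 54.258 kPa.
Stress increase at mid-clay by the 2:1 spreading method:
Δσ = qB/(B+z) = 152×3.8/(3.8+7.1) = 52.991 kPa
Final effective stress: σ'_f = 54.258 + 52.991 = 107.25 kPa.
σ'_f = 107.25 ≤ σ'_p = 156 kPa, so the clay remains overconsolidated and only the recompression index applies:
S_c = C_r·H/(1+e₀)·log₁₀(σ'_f/σ'_0) = 0.067×7.2/1.74×log₁₀(107.25/54.258)
    = 0.27724 × 0.29593 = 0.08204 m

S_c ≈ 0.082 m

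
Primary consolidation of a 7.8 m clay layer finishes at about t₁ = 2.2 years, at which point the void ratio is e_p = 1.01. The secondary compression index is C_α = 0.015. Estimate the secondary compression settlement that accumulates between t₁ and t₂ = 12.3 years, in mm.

Secondary compression: S_s = C_α·H/(1+e_p)·log₁₀(t₂/t₁)
S_s = 0.015×7.8/(1+1.01)×log₁₀(12.3/2.2)
    = 0.05821 × 0.7475 = 0.04351 m

S_s ≈ 43.5 mm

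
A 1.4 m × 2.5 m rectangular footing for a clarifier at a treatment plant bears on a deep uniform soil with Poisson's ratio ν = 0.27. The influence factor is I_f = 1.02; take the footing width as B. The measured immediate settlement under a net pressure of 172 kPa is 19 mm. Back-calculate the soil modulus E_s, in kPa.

S_e = q·B·(1−ν²)/E_s · I_f  ⇒  E_s = q·B·(1−ν²)·I_f / S_e.
E_s = 172 × 1.4 × 0.9271 × 1.02 / 0.019 = 11980 kPa

E_s ≈ 12000 kPa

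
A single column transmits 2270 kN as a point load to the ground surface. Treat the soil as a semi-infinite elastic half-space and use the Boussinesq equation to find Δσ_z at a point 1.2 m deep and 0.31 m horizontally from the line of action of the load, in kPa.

Boussinesq vertical stress below a point load on an elastic half-space:
Δσ_z = 3P/(2πz²) · [1 + (r/z)²]^(−5/2)
r/z = 0.31/1.2 = 0.25833; [1+(r/z)²]^(−5/2) = 0.85086.
Δσ_z = 3×2270/(2π×1.2²) × 0.85086 = 752.67 × 0.85086 = 640.4 kPa

Δσ_z ≈ 640 kPa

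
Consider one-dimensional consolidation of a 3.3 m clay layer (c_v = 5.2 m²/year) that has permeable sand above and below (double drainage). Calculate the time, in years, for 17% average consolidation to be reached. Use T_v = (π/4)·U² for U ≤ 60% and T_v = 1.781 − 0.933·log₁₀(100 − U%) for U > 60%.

t ≈ 0.0119 years

Drainage path length: H_d = H/2 = 1.65 m (double drainage).
U ≤ 60%: T_v = (π/4)·U² = (π/4)×0.17² = 0.022698.
t = T_v·H_d²/c_v = 0.022698×1.65²/5.2 = 0.01188 years.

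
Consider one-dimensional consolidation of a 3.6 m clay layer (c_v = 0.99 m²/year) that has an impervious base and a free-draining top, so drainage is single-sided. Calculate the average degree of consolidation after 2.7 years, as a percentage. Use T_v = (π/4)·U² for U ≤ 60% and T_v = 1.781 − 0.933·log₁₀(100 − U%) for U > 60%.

U ≈ 51.2 %

Drainage path length: H_d = H = 3.6 m (single drainage).
T_v = c_v·t/H_d² = 0.99×2.7/3.6² = 0.20625.
T_v = 0.20625 corresponds to the U ≤ 60% branch:
U = √(4T_v/π) = 0.5125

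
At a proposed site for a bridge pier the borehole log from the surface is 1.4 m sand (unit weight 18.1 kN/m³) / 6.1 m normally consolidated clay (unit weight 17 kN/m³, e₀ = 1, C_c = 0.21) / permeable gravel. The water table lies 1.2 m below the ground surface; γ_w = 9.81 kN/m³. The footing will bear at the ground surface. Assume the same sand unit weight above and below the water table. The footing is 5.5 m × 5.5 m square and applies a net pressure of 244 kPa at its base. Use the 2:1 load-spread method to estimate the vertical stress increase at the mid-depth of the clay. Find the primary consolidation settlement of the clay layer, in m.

S_c ≈ 0.271 m

Mid-depth of clay below the ground surface: z = 1.4 + 6.1/2 = 4.45 m.
Total vertical stress at mid-clay: σ_v = 18.1×1.4 + 17×3.05 = 77.19 kPa.
Pore pressure: u = 9.81×(4.45 − 1.2) = 31.883 kPa.
Initial effective stress: σ'_0 = σ_v − u = 77.19 − 31.883 = 45.307 kPa.
Stress increase at mid-clay by the 2:1 spreading method:
Δσ = qBL/((B+z)(L+z)) = 244×5.5×5.5/((5.5+4.45)(5.5+4.45)) = 74.554 kPa
Final effective stress: σ'_f = σ'_0 + Δσ = 45.307 + 74.554 = 119.86 kPa.
Normally consolidated clay, so the full stress increment lies on the virgin compression line:
S_c = C_c·H/(1+e₀)·log₁₀(σ'_f/σ'_0) = 0.21×6.1/(1+1)×log₁₀(119.86/45.307)
    = 0.6405 × 0.42251 = 0.2706 m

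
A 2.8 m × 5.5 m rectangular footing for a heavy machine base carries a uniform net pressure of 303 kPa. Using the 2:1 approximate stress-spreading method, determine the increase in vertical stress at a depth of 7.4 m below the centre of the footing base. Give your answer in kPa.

By the 2:1 method the load spreads at 1 horizontal : 2 vertical, so at depth z the loaded area has grown by z in each plan dimension:
Δσ = qBL/((B+z)(L+z)) = 303×2.8×5.5/((2.8+7.4)(5.5+7.4)) = 35.463 kPa

Δσ_z ≈ 35.5 kPa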